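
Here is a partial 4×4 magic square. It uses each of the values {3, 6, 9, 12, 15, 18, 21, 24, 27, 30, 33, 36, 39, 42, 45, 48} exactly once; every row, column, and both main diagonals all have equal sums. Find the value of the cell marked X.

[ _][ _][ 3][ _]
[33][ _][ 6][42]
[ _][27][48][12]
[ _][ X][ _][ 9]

The 16 entries sum to 408, so each line sums to 408/4 = 102.
Row 2: 33 + 6 + 42 + ? = 102, so (2,2) = 21.
From row 3, 102 − (27 + 48 + 12) gives (3,1) = 15.
Column 3 needs 102; the known cells sum to 57, so (4,3) = 45.
Using column 4: 42 + 12 + 9 + ? → (1,4) = 102 − 63 = 39.
Main diagonal: 21 + 48 + 9 + ? = 102, so (1,1) = 24.
Anti-diagonal needs 102; the known cells sum to 72, so (4,1) = 30.
The remaining cell in row 1 is (1,2) = 102 − 66 = 36.
Row 4 needs 102; the known cells sum to 84, so (4,2) = 18.

18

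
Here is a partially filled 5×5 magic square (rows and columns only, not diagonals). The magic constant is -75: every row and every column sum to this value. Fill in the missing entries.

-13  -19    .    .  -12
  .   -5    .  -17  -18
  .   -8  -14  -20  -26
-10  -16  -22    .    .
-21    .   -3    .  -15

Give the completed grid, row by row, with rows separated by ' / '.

Using row 3: -8 + (-14) + (-20) + (-26) + ? → (3,1) = -75 − (-68) = -7.
Using column 1: -13 + (-7) + (-10) + (-21) + ? → (2,1) = -75 − (-51) = -24.
The remaining cell in column 2 is (5,2) = -75 − (-48) = -27.
The remaining cell in column 5 is (4,5) = -75 − (-71) = -4.
From row 2, -75 − (-24 + (-5) + (-17) + (-18)) gives (2,3) = -11.
From row 4, -75 − (-10 + (-16) + (-22) + (-4)) gives (4,4) = -23.
Row 5 needs -75; the known cells sum to -66, so (5,4) = -9.
Using column 3: -11 + (-14) + (-22) + (-3) + ? → (1,3) = -75 − (-50) = -25.
Column 4 must total -75; the given cells sum to -69, so (1,4) = -6.

-13 -19 -25 -6 -12 / -24 -5 -11 -17 -18 / -7 -8 -14 -20 -26 / -10 -16 -22 -23 -4 / -21 -27 -3 -9 -15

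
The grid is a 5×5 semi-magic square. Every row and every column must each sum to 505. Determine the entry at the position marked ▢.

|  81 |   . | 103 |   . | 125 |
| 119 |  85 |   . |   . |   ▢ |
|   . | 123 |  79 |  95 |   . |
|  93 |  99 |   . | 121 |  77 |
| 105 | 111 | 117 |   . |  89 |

From row 4, 505 − (93 + 99 + 121 + 77) gives (4,3) = 115.
Using row 5: 105 + 111 + 117 + 89 + ? → (5,4) = 505 − 422 = 83.
From column 1, 505 − (81 + 119 + 93 + 105) gives (3,1) = 107.
Column 2: 85 + 123 + 99 + 111 + ? = 505, so (1,2) = 87.
Using column 3: 103 + 79 + 115 + 117 + ? → (2,3) = 505 − 414 = 91.
Row 1 must total 505; the given cells sum to 396, so (1,4) = 109.
Using row 3: 107 + 123 + 79 + 95 + ? → (3,5) = 505 − 404 = 101.
From column 4, 505 − (109 + 95 + 121 + 83) gives (2,4) = 97.
Column 5: 125 + 101 + 77 + 89 + ? = 505, so (2,5) = 113.

113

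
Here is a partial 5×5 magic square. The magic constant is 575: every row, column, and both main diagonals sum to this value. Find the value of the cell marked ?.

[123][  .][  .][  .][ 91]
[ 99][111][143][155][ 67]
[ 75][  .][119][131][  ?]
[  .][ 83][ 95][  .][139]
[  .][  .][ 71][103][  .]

Column 3 needs 575; the known cells sum to 428, so (1,3) = 147.
From anti-diagonal, 575 − (91 + 155 + 119 + 83) gives (5,1) = 127.
Using column 1: 123 + 99 + 75 + 127 + ? → (4,1) = 575 − 424 = 151.
From row 4, 575 − (151 + 83 + 95 + 139) gives (4,4) = 107.
Column 4: 155 + 131 + 107 + 103 + ? = 575, so (1,4) = 79.
Main diagonal: 123 + 111 + 119 + 107 + ? = 575, so (5,5) = 115.
From row 1, 575 − (123 + 147 + 79 + 91) gives (1,2) = 135.
Using row 5: 127 + 71 + 103 + 115 + ? → (5,2) = 575 − 416 = 159.
From column 2, 575 − (135 + 111 + 83 + 159) gives (3,2) = 87.
The remaining cell in column 5 is (3,5) = 575 − 412 = 163.

163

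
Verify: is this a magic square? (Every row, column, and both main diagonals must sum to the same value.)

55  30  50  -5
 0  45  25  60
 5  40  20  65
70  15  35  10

Row 1: 55 + 30 + 50 + (-5) = 130.
Row 2: 0 + 45 + 25 + 60 = 130.
Row 3: 5 + 40 + 20 + 65 = 130.
Row 4: 70 + 15 + 35 + 10 = 130.
Column 1: 55 + 0 + 5 + 70 = 130.
Column 2: 30 + 45 + 40 + 15 = 130.
Column 3: 50 + 25 + 20 + 35 = 130.
Column 4: -5 + 60 + 65 + 10 = 130.
Main diagonal: 55 + 45 + 20 + 10 = 130.
Anti-diagonal: -5 + 25 + 40 + 70 = 130.
All lines sum to 130.

Yes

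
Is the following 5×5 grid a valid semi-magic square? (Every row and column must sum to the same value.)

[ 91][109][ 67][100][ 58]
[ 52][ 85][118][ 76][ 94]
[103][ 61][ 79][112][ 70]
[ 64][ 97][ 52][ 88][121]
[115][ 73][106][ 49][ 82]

No — row 2 sums to 425 but row 4 sums to 422.

Row 1: 91 + 109 + 67 + 100 + 58 = 425.
Row 2: 52 + 85 + 118 + 76 + 94 = 425.
Row 3: 103 + 61 + 79 + 112 + 70 = 425.
Row 4: 64 + 97 + 52 + 88 + 121 = 422.
Row 5: 115 + 73 + 106 + 49 + 82 = 425.
Column 1: 91 + 52 + 103 + 64 + 115 = 425.
Column 2: 109 + 85 + 61 + 97 + 73 = 425.
Column 3: 67 + 118 + 79 + 52 + 106 = 422.
Column 4: 100 + 76 + 112 + 88 + 49 = 425.
Column 5: 58 + 94 + 70 + 121 + 82 = 425.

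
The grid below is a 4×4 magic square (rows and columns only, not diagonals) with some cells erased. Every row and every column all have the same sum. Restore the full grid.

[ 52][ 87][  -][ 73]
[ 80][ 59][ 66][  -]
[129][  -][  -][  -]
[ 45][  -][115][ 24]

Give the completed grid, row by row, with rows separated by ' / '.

Column 1 is already complete: 52 + 80 + 129 + 45 = 306, so that is the magic constant.
The remaining cell in row 1 is (1,3) = 306 − 212 = 94.
Row 2: 80 + 59 + 66 + ? = 306, so (2,4) = 101.
Row 4: 45 + 115 + 24 + ? = 306, so (4,2) = 122.
The remaining cell in column 2 is (3,2) = 306 − 268 = 38.
Column 3: 94 + 66 + 115 + ? = 306, so (3,3) = 31.
Column 4 needs 306; the known cells sum to 198, so (3,4) = 108.

52 87 94 73 / 80 59 66 101 / 129 38 31 108 / 45 122 115 24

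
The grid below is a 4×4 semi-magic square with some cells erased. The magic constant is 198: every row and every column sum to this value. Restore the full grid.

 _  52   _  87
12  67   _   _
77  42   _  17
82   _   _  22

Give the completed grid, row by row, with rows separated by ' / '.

Row 3 must total 198; the given cells sum to 136, so (3,3) = 62.
Column 1: 12 + 77 + 82 + ? = 198, so (1,1) = 27.
The remaining cell in column 2 is (4,2) = 198 − 161 = 37.
Column 4 must total 198; the given cells sum to 126, so (2,4) = 72.
Row 1 needs 198; the known cells sum to 166, so (1,3) = 32.
Using row 2: 12 + 67 + 72 + ? → (2,3) = 198 − 151 = 47.
The remaining cell in row 4 is (4,3) = 198 − 141 = 57.

27 52 32 87 / 12 67 47 72 / 77 42 62 17 / 82 37 57 22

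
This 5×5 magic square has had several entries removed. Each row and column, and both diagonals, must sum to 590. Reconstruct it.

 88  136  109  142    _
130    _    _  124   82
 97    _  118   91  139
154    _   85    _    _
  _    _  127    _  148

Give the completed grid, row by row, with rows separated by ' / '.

88 136 109 142 115 / 130 103 151 124 82 / 97 145 118 91 139 / 154 112 85 133 106 / 121 94 127 100 148

The remaining cell in row 1 is (1,5) = 590 − 475 = 115.
Row 3 needs 590; the known cells sum to 445, so (3,2) = 145.
From column 1, 590 − (88 + 130 + 97 + 154) gives (5,1) = 121.
Using column 3: 109 + 118 + 85 + 127 + ? → (2,3) = 590 − 439 = 151.
The remaining cell in column 5 is (4,5) = 590 − 484 = 106.
Anti-diagonal must total 590; the given cells sum to 478, so (4,2) = 112.
Row 2: 130 + 151 + 124 + 82 + ? = 590, so (2,2) = 103.
Row 4 must total 590; the given cells sum to 457, so (4,4) = 133.
The remaining cell in column 2 is (5,2) = 590 − 496 = 94.
From column 4, 590 − (142 + 124 + 91 + 133) gives (5,4) = 100.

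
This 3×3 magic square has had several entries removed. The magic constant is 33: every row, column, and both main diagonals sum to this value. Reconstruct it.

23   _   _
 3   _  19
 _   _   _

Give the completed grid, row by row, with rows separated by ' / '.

23 -5 15 / 3 11 19 / 7 27 -1

From row 2, 33 − (3 + 19) gives (2,2) = 11.
Using column 1: 23 + 3 + ? → (3,1) = 33 − 26 = 7.
Main diagonal must total 33; the given cells sum to 34, so (3,3) = -1.
Anti-diagonal must total 33; the given cells sum to 18, so (1,3) = 15.
Row 1 must total 33; the given cells sum to 38, so (1,2) = -5.
From row 3, 33 − (7 + (-1)) gives (3,2) = 27.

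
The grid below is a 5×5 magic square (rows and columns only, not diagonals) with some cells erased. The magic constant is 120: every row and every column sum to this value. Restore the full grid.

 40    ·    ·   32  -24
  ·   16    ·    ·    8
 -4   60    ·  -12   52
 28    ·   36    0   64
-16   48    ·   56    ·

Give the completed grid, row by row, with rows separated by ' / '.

Using row 3: -4 + 60 + (-12) + 52 + ? → (3,3) = 120 − 96 = 24.
Row 4 needs 120; the known cells sum to 128, so (4,2) = -8.
From column 1, 120 − (40 + (-4) + 28 + (-16)) gives (2,1) = 72.
The remaining cell in column 2 is (1,2) = 120 − 116 = 4.
Column 4 needs 120; the known cells sum to 76, so (2,4) = 44.
Using column 5: -24 + 8 + 52 + 64 + ? → (5,5) = 120 − 100 = 20.
Row 1 needs 120; the known cells sum to 52, so (1,3) = 68.
The remaining cell in row 2 is (2,3) = 120 − 140 = -20.
From row 5, 120 − (-16 + 48 + 56 + 20) gives (5,3) = 12.

40 4 68 32 -24 / 72 16 -20 44 8 / -4 60 24 -12 52 / 28 -8 36 0 64 / -16 48 12 56 20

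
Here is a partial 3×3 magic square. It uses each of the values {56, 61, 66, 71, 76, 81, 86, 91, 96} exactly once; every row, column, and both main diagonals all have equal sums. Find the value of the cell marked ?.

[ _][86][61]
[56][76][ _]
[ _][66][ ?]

71

The 9 entries sum to 684, so each line sums to 684/3 = 228.
Row 1: 86 + 61 + ? = 228, so (1,1) = 81.
Using row 2: 56 + 76 + ? → (2,3) = 228 − 132 = 96.
Column 1: 81 + 56 + ? = 228, so (3,1) = 91.
Column 3: 61 + 96 + ? = 228, so (3,3) = 71.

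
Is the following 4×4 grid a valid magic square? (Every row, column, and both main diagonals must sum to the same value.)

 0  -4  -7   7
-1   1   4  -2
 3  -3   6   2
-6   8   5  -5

No — row 3 sums to 8 but column 2 sums to 2.

Row 1: 0 + (-4) + (-7) + 7 = -4.
Row 2: -1 + 1 + 4 + (-2) = 2.
Row 3: 3 + (-3) + 6 + 2 = 8.
Row 4: -6 + 8 + 5 + (-5) = 2.
Column 1: 0 + (-1) + 3 + (-6) = -4.
Column 2: -4 + 1 + (-3) + 8 = 2.
Column 3: -7 + 4 + 6 + 5 = 8.
Column 4: 7 + (-2) + 2 + (-5) = 2.
Main diagonal: 0 + 1 + 6 + (-5) = 2.
Anti-diagonal: 7 + 4 + (-3) + (-6) = 2.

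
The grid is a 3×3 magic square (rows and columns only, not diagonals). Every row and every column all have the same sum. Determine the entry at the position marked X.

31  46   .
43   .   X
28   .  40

37

Column 1 is complete and sums to 102; that is the magic constant.
Row 1 must total 102; the given cells sum to 77, so (1,3) = 25.
From row 3, 102 − (28 + 40) gives (3,2) = 34.
The remaining cell in column 2 is (2,2) = 102 − 80 = 22.
Column 3: 25 + 40 + ? = 102, so (2,3) = 37.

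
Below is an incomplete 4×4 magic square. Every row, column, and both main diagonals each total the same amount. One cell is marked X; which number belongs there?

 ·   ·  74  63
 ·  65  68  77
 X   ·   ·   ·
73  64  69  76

67

Row 4 is complete and sums to 282; that is the magic constant.
The remaining cell in row 2 is (2,1) = 282 − 210 = 72.
Column 3: 74 + 68 + 69 + ? = 282, so (3,3) = 71.
Column 4: 63 + 77 + 76 + ? = 282, so (3,4) = 66.
Using main diagonal: 65 + 71 + 76 + ? → (1,1) = 282 − 212 = 70.
Using anti-diagonal: 63 + 68 + 73 + ? → (3,2) = 282 − 204 = 78.
Row 1: 70 + 74 + 63 + ? = 282, so (1,2) = 75.
The remaining cell in row 3 is (3,1) = 282 − 215 = 67.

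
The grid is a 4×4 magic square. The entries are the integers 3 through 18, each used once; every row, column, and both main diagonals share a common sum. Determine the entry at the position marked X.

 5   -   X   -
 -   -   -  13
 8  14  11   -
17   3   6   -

The entries are 3 through 18, which sum to 168, so each line sums to 168/4 = 42.
Using row 3: 8 + 14 + 11 + ? → (3,4) = 42 − 33 = 9.
Row 4 must total 42; the given cells sum to 26, so (4,4) = 16.
From column 1, 42 − (5 + 8 + 17) gives (2,1) = 12.
From column 4, 42 − (13 + 9 + 16) gives (1,4) = 4.
Using main diagonal: 5 + 11 + 16 + ? → (2,2) = 42 − 32 = 10.
The remaining cell in anti-diagonal is (2,3) = 42 − 35 = 7.
Column 2 must total 42; the given cells sum to 27, so (1,2) = 15.
Column 3 needs 42; the known cells sum to 24, so (1,3) = 18.

18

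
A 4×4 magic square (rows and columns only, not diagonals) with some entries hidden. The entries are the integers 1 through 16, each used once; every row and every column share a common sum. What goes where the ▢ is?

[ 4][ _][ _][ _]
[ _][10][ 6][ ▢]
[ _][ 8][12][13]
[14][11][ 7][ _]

3

The entries are 1 through 16, which sum to 136, so each line sums to 136/4 = 34.
Row 3 must total 34; the given cells sum to 33, so (3,1) = 1.
Using row 4: 14 + 11 + 7 + ? → (4,4) = 34 − 32 = 2.
Column 1 must total 34; the given cells sum to 19, so (2,1) = 15.
Column 2: 10 + 8 + 11 + ? = 34, so (1,2) = 5.
Using column 3: 6 + 12 + 7 + ? → (1,3) = 34 − 25 = 9.
The remaining cell in row 1 is (1,4) = 34 − 18 = 16.
Row 2: 15 + 10 + 6 + ? = 34, so (2,4) = 3.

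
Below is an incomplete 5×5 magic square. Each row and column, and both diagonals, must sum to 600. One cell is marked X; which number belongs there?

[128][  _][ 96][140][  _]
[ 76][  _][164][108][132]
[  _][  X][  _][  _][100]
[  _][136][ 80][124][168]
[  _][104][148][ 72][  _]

88

The remaining cell in row 2 is (2,2) = 600 − 480 = 120.
Row 4 must total 600; the given cells sum to 508, so (4,1) = 92.
Column 3 must total 600; the given cells sum to 488, so (3,3) = 112.
Using column 4: 140 + 108 + 124 + 72 + ? → (3,4) = 600 − 444 = 156.
Using main diagonal: 128 + 120 + 112 + 124 + ? → (5,5) = 600 − 484 = 116.
From row 5, 600 − (104 + 148 + 72 + 116) gives (5,1) = 160.
From column 1, 600 − (128 + 76 + 92 + 160) gives (3,1) = 144.
Column 5: 132 + 100 + 168 + 116 + ? = 600, so (1,5) = 84.
From row 1, 600 − (128 + 96 + 140 + 84) gives (1,2) = 152.
Row 3 must total 600; the given cells sum to 512, so (3,2) = 88.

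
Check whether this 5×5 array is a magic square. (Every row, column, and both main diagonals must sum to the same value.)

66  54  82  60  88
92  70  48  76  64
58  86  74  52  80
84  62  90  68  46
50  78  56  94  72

Row 1: 66 + 54 + 82 + 60 + 88 = 350.
Row 2: 92 + 70 + 48 + 76 + 64 = 350.
Row 3: 58 + 86 + 74 + 52 + 80 = 350.
Row 4: 84 + 62 + 90 + 68 + 46 = 350.
Row 5: 50 + 78 + 56 + 94 + 72 = 350.
Column 1: 66 + 92 + 58 + 84 + 50 = 350.
Column 2: 54 + 70 + 86 + 62 + 78 = 350.
Column 3: 82 + 48 + 74 + 90 + 56 = 350.
Column 4: 60 + 76 + 52 + 68 + 94 = 350.
Column 5: 88 + 64 + 80 + 46 + 72 = 350.
Main diagonal: 66 + 70 + 74 + 68 + 72 = 350.
Anti-diagonal: 88 + 76 + 74 + 62 + 50 = 350.
All lines sum to 350.

Yes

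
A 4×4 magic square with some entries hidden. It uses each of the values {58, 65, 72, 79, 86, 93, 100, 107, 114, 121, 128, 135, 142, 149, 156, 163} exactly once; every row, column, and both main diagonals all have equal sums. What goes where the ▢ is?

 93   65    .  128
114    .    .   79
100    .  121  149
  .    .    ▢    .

58

The 16 entries sum to 1768, so each line sums to 1768/4 = 442.
Row 1 needs 442; the known cells sum to 286, so (1,3) = 156.
Row 3 needs 442; the known cells sum to 370, so (3,2) = 72.
From column 1, 442 − (93 + 114 + 100) gives (4,1) = 135.
Column 4: 128 + 79 + 149 + ? = 442, so (4,4) = 86.
Main diagonal: 93 + 121 + 86 + ? = 442, so (2,2) = 142.
Using anti-diagonal: 128 + 72 + 135 + ? → (2,3) = 442 − 335 = 107.
From column 2, 442 − (65 + 142 + 72) gives (4,2) = 163.
From column 3, 442 − (156 + 107 + 121) gives (4,3) = 58.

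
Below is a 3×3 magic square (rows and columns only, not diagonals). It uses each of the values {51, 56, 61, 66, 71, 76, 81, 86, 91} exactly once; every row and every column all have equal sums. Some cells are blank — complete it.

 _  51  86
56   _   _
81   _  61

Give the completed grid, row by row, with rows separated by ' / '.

76 51 86 / 56 91 66 / 81 71 61

The 9 entries sum to 639, so each line sums to 639/3 = 213.
Using row 1: 51 + 86 + ? → (1,1) = 213 − 137 = 76.
Using row 3: 81 + 61 + ? → (3,2) = 213 − 142 = 71.
Column 2: 51 + 71 + ? = 213, so (2,2) = 91.
The remaining cell in column 3 is (2,3) = 213 − 147 = 66.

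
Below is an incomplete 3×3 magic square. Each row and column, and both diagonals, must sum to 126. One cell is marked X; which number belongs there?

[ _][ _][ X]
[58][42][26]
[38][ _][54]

From row 3, 126 − (38 + 54) gives (3,2) = 34.
Column 1 must total 126; the given cells sum to 96, so (1,1) = 30.
From column 2, 126 − (42 + 34) gives (1,2) = 50.
The remaining cell in column 3 is (1,3) = 126 − 80 = 46.

46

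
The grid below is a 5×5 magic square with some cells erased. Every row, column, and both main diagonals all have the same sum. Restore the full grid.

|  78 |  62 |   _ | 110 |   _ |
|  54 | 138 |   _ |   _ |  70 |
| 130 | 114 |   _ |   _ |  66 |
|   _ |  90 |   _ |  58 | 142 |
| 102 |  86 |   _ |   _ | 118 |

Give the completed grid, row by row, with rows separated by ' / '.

Column 2 is already complete: 62 + 138 + 114 + 90 + 86 = 490, so that is the magic constant.
Column 1 needs 490; the known cells sum to 364, so (4,1) = 126.
From column 5, 490 − (70 + 66 + 142 + 118) gives (1,5) = 94.
Main diagonal: 78 + 138 + 58 + 118 + ? = 490, so (3,3) = 98.
The remaining cell in anti-diagonal is (2,4) = 490 − 384 = 106.
The remaining cell in row 1 is (1,3) = 490 − 344 = 146.
Row 2: 54 + 138 + 106 + 70 + ? = 490, so (2,3) = 122.
Using row 3: 130 + 114 + 98 + 66 + ? → (3,4) = 490 − 408 = 82.
Row 4 must total 490; the given cells sum to 416, so (4,3) = 74.
The remaining cell in column 3 is (5,3) = 490 − 440 = 50.
Column 4 must total 490; the given cells sum to 356, so (5,4) = 134.

78 62 146 110 94 / 54 138 122 106 70 / 130 114 98 82 66 / 126 90 74 58 142 / 102 86 50 134 118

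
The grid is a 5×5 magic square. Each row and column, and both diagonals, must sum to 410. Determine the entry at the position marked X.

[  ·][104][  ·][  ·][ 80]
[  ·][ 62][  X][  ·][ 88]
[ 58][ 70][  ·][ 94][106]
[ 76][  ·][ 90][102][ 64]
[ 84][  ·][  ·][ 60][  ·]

Using row 3: 58 + 70 + 94 + 106 + ? → (3,3) = 410 − 328 = 82.
From row 4, 410 − (76 + 90 + 102 + 64) gives (4,2) = 78.
Using column 2: 104 + 62 + 70 + 78 + ? → (5,2) = 410 − 314 = 96.
Column 5 needs 410; the known cells sum to 338, so (5,5) = 72.
The remaining cell in main diagonal is (1,1) = 410 − 318 = 92.
Anti-diagonal: 80 + 82 + 78 + 84 + ? = 410, so (2,4) = 86.
Using row 5: 84 + 96 + 60 + 72 + ? → (5,3) = 410 − 312 = 98.
Using column 1: 92 + 58 + 76 + 84 + ? → (2,1) = 410 − 310 = 100.
Using column 4: 86 + 94 + 102 + 60 + ? → (1,4) = 410 − 342 = 68.
Row 1: 92 + 104 + 68 + 80 + ? = 410, so (1,3) = 66.
From row 2, 410 − (100 + 62 + 86 + 88) gives (2,3) = 74.

74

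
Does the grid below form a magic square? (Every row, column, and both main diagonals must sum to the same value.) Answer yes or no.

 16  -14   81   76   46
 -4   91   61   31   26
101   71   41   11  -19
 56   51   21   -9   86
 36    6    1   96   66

Row 1: 16 + (-14) + 81 + 76 + 46 = 205.
Row 2: -4 + 91 + 61 + 31 + 26 = 205.
Row 3: 101 + 71 + 41 + 11 + (-19) = 205.
Row 4: 56 + 51 + 21 + (-9) + 86 = 205.
Row 5: 36 + 6 + 1 + 96 + 66 = 205.
Column 1: 16 + (-4) + 101 + 56 + 36 = 205.
Column 2: -14 + 91 + 71 + 51 + 6 = 205.
Column 3: 81 + 61 + 41 + 21 + 1 = 205.
Column 4: 76 + 31 + 11 + (-9) + 96 = 205.
Column 5: 46 + 26 + (-19) + 86 + 66 = 205.
Main diagonal: 16 + 91 + 41 + (-9) + 66 = 205.
Anti-diagonal: 46 + 31 + 41 + 51 + 36 = 205.
All lines sum to 205.

Yes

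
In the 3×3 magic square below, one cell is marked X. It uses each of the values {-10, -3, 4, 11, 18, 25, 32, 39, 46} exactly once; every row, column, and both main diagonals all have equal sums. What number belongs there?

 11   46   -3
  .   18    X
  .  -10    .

32

The 9 entries sum to 162, so each line sums to 162/3 = 54.
Main diagonal must total 54; the given cells sum to 29, so (3,3) = 25.
Using anti-diagonal: -3 + 18 + ? → (3,1) = 54 − 15 = 39.
From column 1, 54 − (11 + 39) gives (2,1) = 4.
Column 3 must total 54; the given cells sum to 22, so (2,3) = 32.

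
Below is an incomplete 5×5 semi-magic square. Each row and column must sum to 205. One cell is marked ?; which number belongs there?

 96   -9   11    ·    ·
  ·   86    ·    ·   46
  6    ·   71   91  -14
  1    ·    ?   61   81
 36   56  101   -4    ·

41

From row 3, 205 − (6 + 71 + 91 + (-14)) gives (3,2) = 51.
Row 5 needs 205; the known cells sum to 189, so (5,5) = 16.
Using column 1: 96 + 6 + 1 + 36 + ? → (2,1) = 205 − 139 = 66.
Column 2 needs 205; the known cells sum to 184, so (4,2) = 21.
Column 5 must total 205; the given cells sum to 129, so (1,5) = 76.
From row 1, 205 − (96 + (-9) + 11 + 76) gives (1,4) = 31.
Row 4 needs 205; the known cells sum to 164, so (4,3) = 41.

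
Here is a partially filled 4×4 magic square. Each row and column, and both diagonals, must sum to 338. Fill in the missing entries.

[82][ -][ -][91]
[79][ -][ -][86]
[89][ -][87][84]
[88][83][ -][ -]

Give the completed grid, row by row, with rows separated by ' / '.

Row 3 must total 338; the given cells sum to 260, so (3,2) = 78.
Column 4 needs 338; the known cells sum to 261, so (4,4) = 77.
From main diagonal, 338 − (82 + 87 + 77) gives (2,2) = 92.
The remaining cell in anti-diagonal is (2,3) = 338 − 257 = 81.
Row 4: 88 + 83 + 77 + ? = 338, so (4,3) = 90.
Column 2 needs 338; the known cells sum to 253, so (1,2) = 85.
The remaining cell in column 3 is (1,3) = 338 − 258 = 80.

82 85 80 91 / 79 92 81 86 / 89 78 87 84 / 88 83 90 77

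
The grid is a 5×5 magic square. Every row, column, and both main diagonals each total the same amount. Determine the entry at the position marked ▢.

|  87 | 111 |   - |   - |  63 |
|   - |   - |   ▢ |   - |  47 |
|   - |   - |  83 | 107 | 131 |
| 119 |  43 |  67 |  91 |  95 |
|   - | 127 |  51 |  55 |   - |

Row 4 is complete and sums to 415; that is the magic constant.
The remaining cell in column 5 is (5,5) = 415 − 336 = 79.
Using main diagonal: 87 + 83 + 91 + 79 + ? → (2,2) = 415 − 340 = 75.
Row 5: 127 + 51 + 55 + 79 + ? = 415, so (5,1) = 103.
From column 2, 415 − (111 + 75 + 43 + 127) gives (3,2) = 59.
From anti-diagonal, 415 − (63 + 83 + 43 + 103) gives (2,4) = 123.
Row 3 needs 415; the known cells sum to 380, so (3,1) = 35.
Column 1 needs 415; the known cells sum to 344, so (2,1) = 71.
Using column 4: 123 + 107 + 91 + 55 + ? → (1,4) = 415 − 376 = 39.
The remaining cell in row 1 is (1,3) = 415 − 300 = 115.
The remaining cell in row 2 is (2,3) = 415 − 316 = 99.

99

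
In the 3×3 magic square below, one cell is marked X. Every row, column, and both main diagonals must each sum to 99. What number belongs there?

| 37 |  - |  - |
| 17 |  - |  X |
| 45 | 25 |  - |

Row 3 must total 99; the given cells sum to 70, so (3,3) = 29.
The remaining cell in main diagonal is (2,2) = 99 − 66 = 33.
Using anti-diagonal: 33 + 45 + ? → (1,3) = 99 − 78 = 21.
The remaining cell in row 1 is (1,2) = 99 − 58 = 41.
Using row 2: 17 + 33 + ? → (2,3) = 99 − 50 = 49.

49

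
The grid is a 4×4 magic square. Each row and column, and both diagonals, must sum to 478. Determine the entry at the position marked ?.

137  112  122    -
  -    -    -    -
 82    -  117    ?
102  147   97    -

152

Row 1 must total 478; the given cells sum to 371, so (1,4) = 107.
Row 4 needs 478; the known cells sum to 346, so (4,4) = 132.
Using column 1: 137 + 82 + 102 + ? → (2,1) = 478 − 321 = 157.
Column 3: 122 + 117 + 97 + ? = 478, so (2,3) = 142.
Main diagonal: 137 + 117 + 132 + ? = 478, so (2,2) = 92.
Anti-diagonal: 107 + 142 + 102 + ? = 478, so (3,2) = 127.
Row 2 must total 478; the given cells sum to 391, so (2,4) = 87.
Using row 3: 82 + 127 + 117 + ? → (3,4) = 478 − 326 = 152.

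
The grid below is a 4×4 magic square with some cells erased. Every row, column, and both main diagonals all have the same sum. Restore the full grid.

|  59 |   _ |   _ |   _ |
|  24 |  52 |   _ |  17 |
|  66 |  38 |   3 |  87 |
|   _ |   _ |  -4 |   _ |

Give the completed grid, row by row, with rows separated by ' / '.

Row 3 is already complete: 66 + 38 + 3 + 87 = 194, so that is the magic constant.
The remaining cell in row 2 is (2,3) = 194 − 93 = 101.
The remaining cell in column 1 is (4,1) = 194 − 149 = 45.
Column 3 must total 194; the given cells sum to 100, so (1,3) = 94.
From main diagonal, 194 − (59 + 52 + 3) gives (4,4) = 80.
The remaining cell in anti-diagonal is (1,4) = 194 − 184 = 10.
From row 1, 194 − (59 + 94 + 10) gives (1,2) = 31.
Using row 4: 45 + (-4) + 80 + ? → (4,2) = 194 − 121 = 73.

59 31 94 10 / 24 52 101 17 / 66 38 3 87 / 45 73 -4 80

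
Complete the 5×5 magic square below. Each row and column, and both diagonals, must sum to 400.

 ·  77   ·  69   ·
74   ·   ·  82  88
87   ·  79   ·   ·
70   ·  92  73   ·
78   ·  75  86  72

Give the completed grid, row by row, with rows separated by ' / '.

91 77 83 69 80 / 74 85 71 82 88 / 87 68 79 90 76 / 70 81 92 73 84 / 78 89 75 86 72

Row 5: 78 + 75 + 86 + 72 + ? = 400, so (5,2) = 89.
The remaining cell in column 1 is (1,1) = 400 − 309 = 91.
Column 4: 69 + 82 + 73 + 86 + ? = 400, so (3,4) = 90.
Main diagonal must total 400; the given cells sum to 315, so (2,2) = 85.
From row 2, 400 − (74 + 85 + 82 + 88) gives (2,3) = 71.
Column 3 must total 400; the given cells sum to 317, so (1,3) = 83.
Row 1 must total 400; the given cells sum to 320, so (1,5) = 80.
From anti-diagonal, 400 − (80 + 82 + 79 + 78) gives (4,2) = 81.
Using row 4: 70 + 81 + 92 + 73 + ? → (4,5) = 400 − 316 = 84.
Column 2: 77 + 85 + 81 + 89 + ? = 400, so (3,2) = 68.
Column 5 needs 400; the known cells sum to 324, so (3,5) = 76.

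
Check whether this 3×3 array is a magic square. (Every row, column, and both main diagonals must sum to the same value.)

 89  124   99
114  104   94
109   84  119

Row 1: 89 + 124 + 99 = 312.
Row 2: 114 + 104 + 94 = 312.
Row 3: 109 + 84 + 119 = 312.
Column 1: 89 + 114 + 109 = 312.
Column 2: 124 + 104 + 84 = 312.
Column 3: 99 + 94 + 119 = 312.
Main diagonal: 89 + 104 + 119 = 312.
Anti-diagonal: 99 + 104 + 109 = 312.
All lines sum to 312.

Yes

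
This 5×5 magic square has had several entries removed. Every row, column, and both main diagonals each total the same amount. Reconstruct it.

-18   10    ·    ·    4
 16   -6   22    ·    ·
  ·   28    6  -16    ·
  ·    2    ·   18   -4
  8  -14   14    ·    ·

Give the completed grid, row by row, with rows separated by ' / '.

-18 10 -2 26 4 / 16 -6 22 0 -12 / -10 28 6 -16 12 / 24 2 -20 18 -4 / 8 -14 14 -8 20

Column 2 is already complete: 10 + -6 + 28 + 2 + -14 = 20, so that is the magic constant.
The remaining cell in main diagonal is (5,5) = 20 − 0 = 20.
The remaining cell in anti-diagonal is (2,4) = 20 − 20 = 0.
Row 2 needs 20; the known cells sum to 32, so (2,5) = -12.
Using row 5: 8 + (-14) + 14 + 20 + ? → (5,4) = 20 − 28 = -8.
The remaining cell in column 4 is (1,4) = 20 − (-6) = 26.
From column 5, 20 − (4 + (-12) + (-4) + 20) gives (3,5) = 12.
Row 1: -18 + 10 + 26 + 4 + ? = 20, so (1,3) = -2.
Row 3 needs 20; the known cells sum to 30, so (3,1) = -10.
From column 1, 20 − (-18 + 16 + (-10) + 8) gives (4,1) = 24.
Using column 3: -2 + 22 + 6 + 14 + ? → (4,3) = 20 − 40 = -20.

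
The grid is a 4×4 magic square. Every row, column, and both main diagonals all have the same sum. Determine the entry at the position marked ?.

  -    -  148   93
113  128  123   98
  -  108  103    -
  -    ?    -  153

Row 2 is complete and sums to 462; that is the magic constant.
The remaining cell in column 3 is (4,3) = 462 − 374 = 88.
Column 4 must total 462; the given cells sum to 344, so (3,4) = 118.
Using main diagonal: 128 + 103 + 153 + ? → (1,1) = 462 − 384 = 78.
Anti-diagonal needs 462; the known cells sum to 324, so (4,1) = 138.
Row 1 must total 462; the given cells sum to 319, so (1,2) = 143.
From row 3, 462 − (108 + 103 + 118) gives (3,1) = 133.
Row 4 needs 462; the known cells sum to 379, so (4,2) = 83.

83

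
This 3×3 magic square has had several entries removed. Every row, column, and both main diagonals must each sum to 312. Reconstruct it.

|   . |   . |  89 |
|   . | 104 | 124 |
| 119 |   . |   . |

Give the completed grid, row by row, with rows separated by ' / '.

Row 2 needs 312; the known cells sum to 228, so (2,1) = 84.
From column 1, 312 − (84 + 119) gives (1,1) = 109.
Column 3: 89 + 124 + ? = 312, so (3,3) = 99.
From row 1, 312 − (109 + 89) gives (1,2) = 114.
Row 3: 119 + 99 + ? = 312, so (3,2) = 94.

109 114 89 / 84 104 124 / 119 94 99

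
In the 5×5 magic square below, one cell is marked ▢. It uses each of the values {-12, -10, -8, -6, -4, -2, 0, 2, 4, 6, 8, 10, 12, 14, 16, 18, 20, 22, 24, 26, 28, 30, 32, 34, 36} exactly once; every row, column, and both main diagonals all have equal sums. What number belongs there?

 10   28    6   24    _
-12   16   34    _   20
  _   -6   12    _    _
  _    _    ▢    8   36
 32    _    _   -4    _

-10

The 25 entries sum to 300, so each line sums to 300/5 = 60.
The remaining cell in row 1 is (1,5) = 60 − 68 = -8.
From row 2, 60 − (-12 + 16 + 34 + 20) gives (2,4) = 2.
Column 4: 24 + 2 + 8 + (-4) + ? = 60, so (3,4) = 30.
Main diagonal needs 60; the known cells sum to 46, so (5,5) = 14.
Using anti-diagonal: -8 + 2 + 12 + 32 + ? → (4,2) = 60 − 38 = 22.
From column 2, 60 − (28 + 16 + (-6) + 22) gives (5,2) = 0.
Column 5: -8 + 20 + 36 + 14 + ? = 60, so (3,5) = -2.
Row 3: -6 + 12 + 30 + (-2) + ? = 60, so (3,1) = 26.
Row 5 must total 60; the given cells sum to 42, so (5,3) = 18.
Column 1 needs 60; the known cells sum to 56, so (4,1) = 4.
The remaining cell in column 3 is (4,3) = 60 − 70 = -10.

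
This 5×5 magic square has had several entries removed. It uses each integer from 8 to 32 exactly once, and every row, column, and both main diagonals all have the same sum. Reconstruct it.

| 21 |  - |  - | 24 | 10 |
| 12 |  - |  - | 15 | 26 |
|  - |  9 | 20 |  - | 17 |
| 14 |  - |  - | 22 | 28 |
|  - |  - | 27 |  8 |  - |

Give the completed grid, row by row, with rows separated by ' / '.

The entries are 8 through 32, which sum to 500, so each line sums to 500/5 = 100.
Column 4 needs 100; the known cells sum to 69, so (3,4) = 31.
The remaining cell in column 5 is (5,5) = 100 − 81 = 19.
The remaining cell in main diagonal is (2,2) = 100 − 82 = 18.
Row 2: 12 + 18 + 15 + 26 + ? = 100, so (2,3) = 29.
Row 3 needs 100; the known cells sum to 77, so (3,1) = 23.
Column 1 needs 100; the known cells sum to 70, so (5,1) = 30.
Anti-diagonal needs 100; the known cells sum to 75, so (4,2) = 25.
Using row 4: 14 + 25 + 22 + 28 + ? → (4,3) = 100 − 89 = 11.
Row 5 must total 100; the given cells sum to 84, so (5,2) = 16.
Column 2 needs 100; the known cells sum to 68, so (1,2) = 32.
Using column 3: 29 + 20 + 11 + 27 + ? → (1,3) = 100 − 87 = 13.

21 32 13 24 10 / 12 18 29 15 26 / 23 9 20 31 17 / 14 25 11 22 28 / 30 16 27 8 19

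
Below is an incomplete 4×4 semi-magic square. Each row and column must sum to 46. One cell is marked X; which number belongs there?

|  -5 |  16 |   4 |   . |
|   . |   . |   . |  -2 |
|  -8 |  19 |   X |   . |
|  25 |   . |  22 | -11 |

From row 1, 46 − (-5 + 16 + 4) gives (1,4) = 31.
The remaining cell in row 4 is (4,2) = 46 − 36 = 10.
The remaining cell in column 1 is (2,1) = 46 − 12 = 34.
Column 2 must total 46; the given cells sum to 45, so (2,2) = 1.
Using column 4: 31 + (-2) + (-11) + ? → (3,4) = 46 − 18 = 28.
Row 2 must total 46; the given cells sum to 33, so (2,3) = 13.
Row 3 needs 46; the known cells sum to 39, so (3,3) = 7.

7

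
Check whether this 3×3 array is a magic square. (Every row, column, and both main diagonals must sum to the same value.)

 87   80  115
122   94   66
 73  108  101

Row 1: 87 + 80 + 115 = 282.
Row 2: 122 + 94 + 66 = 282.
Row 3: 73 + 108 + 101 = 282.
Column 1: 87 + 122 + 73 = 282.
Column 2: 80 + 94 + 108 = 282.
Column 3: 115 + 66 + 101 = 282.
Main diagonal: 87 + 94 + 101 = 282.
Anti-diagonal: 115 + 94 + 73 = 282.
All lines sum to 282.

Yes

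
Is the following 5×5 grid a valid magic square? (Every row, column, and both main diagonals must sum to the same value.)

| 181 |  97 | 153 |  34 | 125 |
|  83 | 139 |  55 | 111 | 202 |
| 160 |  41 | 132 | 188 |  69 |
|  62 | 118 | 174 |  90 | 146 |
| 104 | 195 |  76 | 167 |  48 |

Row 1: 181 + 97 + 153 + 34 + 125 = 590.
Row 2: 83 + 139 + 55 + 111 + 202 = 590.
Row 3: 160 + 41 + 132 + 188 + 69 = 590.
Row 4: 62 + 118 + 174 + 90 + 146 = 590.
Row 5: 104 + 195 + 76 + 167 + 48 = 590.
Column 1: 181 + 83 + 160 + 62 + 104 = 590.
Column 2: 97 + 139 + 41 + 118 + 195 = 590.
Column 3: 153 + 55 + 132 + 174 + 76 = 590.
Column 4: 34 + 111 + 188 + 90 + 167 = 590.
Column 5: 125 + 202 + 69 + 146 + 48 = 590.
Main diagonal: 181 + 139 + 132 + 90 + 48 = 590.
Anti-diagonal: 125 + 111 + 132 + 118 + 104 = 590.
All lines sum to 590.

Yes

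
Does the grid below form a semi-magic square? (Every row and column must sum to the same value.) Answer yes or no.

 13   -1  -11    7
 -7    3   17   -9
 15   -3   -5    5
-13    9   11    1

Row 1: 13 + (-1) + (-11) + 7 = 8.
Row 2: -7 + 3 + 17 + (-9) = 4.
Row 3: 15 + (-3) + (-5) + 5 = 12.
Row 4: -13 + 9 + 11 + 1 = 8.
Column 1: 13 + (-7) + 15 + (-13) = 8.
Column 2: -1 + 3 + (-3) + 9 = 8.
Column 3: -11 + 17 + (-5) + 11 = 12.
Column 4: 7 + (-9) + 5 + 1 = 4.

No — row 4 sums to 8 but column 3 sums to 12.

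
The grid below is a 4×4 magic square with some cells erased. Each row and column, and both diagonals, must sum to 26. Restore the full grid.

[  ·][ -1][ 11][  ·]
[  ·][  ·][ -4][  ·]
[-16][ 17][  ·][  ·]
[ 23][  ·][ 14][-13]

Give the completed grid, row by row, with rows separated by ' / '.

26 -1 11 -10 / -7 8 -4 29 / -16 17 5 20 / 23 2 14 -13

From row 4, 26 − (23 + 14 + (-13)) gives (4,2) = 2.
The remaining cell in column 2 is (2,2) = 26 − 18 = 8.
From column 3, 26 − (11 + (-4) + 14) gives (3,3) = 5.
From main diagonal, 26 − (8 + 5 + (-13)) gives (1,1) = 26.
Anti-diagonal: -4 + 17 + 23 + ? = 26, so (1,4) = -10.
Row 3 must total 26; the given cells sum to 6, so (3,4) = 20.
From column 1, 26 − (26 + (-16) + 23) gives (2,1) = -7.
Using column 4: -10 + 20 + (-13) + ? → (2,4) = 26 − (-3) = 29.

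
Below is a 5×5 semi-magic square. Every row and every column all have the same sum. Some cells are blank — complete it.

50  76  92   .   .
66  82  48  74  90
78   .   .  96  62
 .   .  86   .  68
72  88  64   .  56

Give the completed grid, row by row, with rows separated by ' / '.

Row 2 is already complete: 66 + 82 + 48 + 74 + 90 = 360, so that is the magic constant.
Row 5: 72 + 88 + 64 + 56 + ? = 360, so (5,4) = 80.
Column 1: 50 + 66 + 78 + 72 + ? = 360, so (4,1) = 94.
From column 3, 360 − (92 + 48 + 86 + 64) gives (3,3) = 70.
Column 5 needs 360; the known cells sum to 276, so (1,5) = 84.
Row 1 needs 360; the known cells sum to 302, so (1,4) = 58.
Row 3 needs 360; the known cells sum to 306, so (3,2) = 54.
Column 2 needs 360; the known cells sum to 300, so (4,2) = 60.
Column 4 needs 360; the known cells sum to 308, so (4,4) = 52.

50 76 92 58 84 / 66 82 48 74 90 / 78 54 70 96 62 / 94 60 86 52 68 / 72 88 64 80 56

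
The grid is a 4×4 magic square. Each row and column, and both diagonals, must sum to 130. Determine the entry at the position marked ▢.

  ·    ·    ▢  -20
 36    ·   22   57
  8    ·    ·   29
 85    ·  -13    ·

71

From row 2, 130 − (36 + 22 + 57) gives (2,2) = 15.
Column 1 needs 130; the known cells sum to 129, so (1,1) = 1.
Column 4 must total 130; the given cells sum to 66, so (4,4) = 64.
Main diagonal needs 130; the known cells sum to 80, so (3,3) = 50.
The remaining cell in anti-diagonal is (3,2) = 130 − 87 = 43.
Row 4: 85 + (-13) + 64 + ? = 130, so (4,2) = -6.
Using column 2: 15 + 43 + (-6) + ? → (1,2) = 130 − 52 = 78.
From column 3, 130 − (22 + 50 + (-13)) gives (1,3) = 71.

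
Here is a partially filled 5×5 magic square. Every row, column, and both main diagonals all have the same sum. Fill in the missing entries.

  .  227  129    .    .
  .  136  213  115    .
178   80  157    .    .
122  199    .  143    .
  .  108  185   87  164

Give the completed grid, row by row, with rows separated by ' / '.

Column 2 is already complete: 227 + 136 + 80 + 199 + 108 = 750, so that is the magic constant.
From row 5, 750 − (108 + 185 + 87 + 164) gives (5,1) = 206.
From column 3, 750 − (129 + 213 + 157 + 185) gives (4,3) = 66.
Main diagonal: 136 + 157 + 143 + 164 + ? = 750, so (1,1) = 150.
Anti-diagonal must total 750; the given cells sum to 677, so (1,5) = 73.
The remaining cell in row 1 is (1,4) = 750 − 579 = 171.
From row 4, 750 − (122 + 199 + 66 + 143) gives (4,5) = 220.
From column 1, 750 − (150 + 178 + 122 + 206) gives (2,1) = 94.
From column 4, 750 − (171 + 115 + 143 + 87) gives (3,4) = 234.
Using row 2: 94 + 136 + 213 + 115 + ? → (2,5) = 750 − 558 = 192.
Row 3 needs 750; the known cells sum to 649, so (3,5) = 101.

150 227 129 171 73 / 94 136 213 115 192 / 178 80 157 234 101 / 122 199 66 143 220 / 206 108 185 87 164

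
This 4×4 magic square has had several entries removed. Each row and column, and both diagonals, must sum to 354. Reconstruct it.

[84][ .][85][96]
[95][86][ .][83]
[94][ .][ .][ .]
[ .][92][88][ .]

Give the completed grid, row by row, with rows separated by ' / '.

84 89 85 96 / 95 86 90 83 / 94 87 91 82 / 81 92 88 93

Row 1 needs 354; the known cells sum to 265, so (1,2) = 89.
Row 2: 95 + 86 + 83 + ? = 354, so (2,3) = 90.
From column 1, 354 − (84 + 95 + 94) gives (4,1) = 81.
Column 2 must total 354; the given cells sum to 267, so (3,2) = 87.
Using column 3: 85 + 90 + 88 + ? → (3,3) = 354 − 263 = 91.
Using main diagonal: 84 + 86 + 91 + ? → (4,4) = 354 − 261 = 93.
Row 3: 94 + 87 + 91 + ? = 354, so (3,4) = 82.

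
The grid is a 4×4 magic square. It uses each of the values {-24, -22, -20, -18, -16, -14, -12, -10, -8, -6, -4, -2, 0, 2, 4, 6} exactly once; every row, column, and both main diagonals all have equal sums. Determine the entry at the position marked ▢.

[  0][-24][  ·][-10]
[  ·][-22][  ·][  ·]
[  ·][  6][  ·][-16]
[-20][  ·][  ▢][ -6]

-14

The 16 entries sum to -144, so each line sums to -144/4 = -36.
From row 1, -36 − (0 + (-24) + (-10)) gives (1,3) = -2.
Using column 2: -24 + (-22) + 6 + ? → (4,2) = -36 − (-40) = 4.
Column 4 must total -36; the given cells sum to -32, so (2,4) = -4.
Main diagonal must total -36; the given cells sum to -28, so (3,3) = -8.
Anti-diagonal must total -36; the given cells sum to -24, so (2,3) = -12.
Row 2 needs -36; the known cells sum to -38, so (2,1) = 2.
Row 3 needs -36; the known cells sum to -18, so (3,1) = -18.
From row 4, -36 − (-20 + 4 + (-6)) gives (4,3) = -14.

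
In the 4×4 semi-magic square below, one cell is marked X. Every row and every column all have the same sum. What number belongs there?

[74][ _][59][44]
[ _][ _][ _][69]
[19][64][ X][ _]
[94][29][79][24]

Row 4 is complete and sums to 226; that is the magic constant.
The remaining cell in row 1 is (1,2) = 226 − 177 = 49.
Column 1 needs 226; the known cells sum to 187, so (2,1) = 39.
Using column 2: 49 + 64 + 29 + ? → (2,2) = 226 − 142 = 84.
Column 4 needs 226; the known cells sum to 137, so (3,4) = 89.
Row 2 needs 226; the known cells sum to 192, so (2,3) = 34.
Row 3 must total 226; the given cells sum to 172, so (3,3) = 54.

54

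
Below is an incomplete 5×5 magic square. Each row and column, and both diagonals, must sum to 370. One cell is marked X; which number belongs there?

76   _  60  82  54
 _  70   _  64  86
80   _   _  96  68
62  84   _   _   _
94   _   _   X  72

Using row 1: 76 + 60 + 82 + 54 + ? → (1,2) = 370 − 272 = 98.
Column 1 needs 370; the known cells sum to 312, so (2,1) = 58.
The remaining cell in column 5 is (4,5) = 370 − 280 = 90.
From anti-diagonal, 370 − (54 + 64 + 84 + 94) gives (3,3) = 74.
Row 2 must total 370; the given cells sum to 278, so (2,3) = 92.
Using row 3: 80 + 74 + 96 + 68 + ? → (3,2) = 370 − 318 = 52.
Column 2 needs 370; the known cells sum to 304, so (5,2) = 66.
From main diagonal, 370 − (76 + 70 + 74 + 72) gives (4,4) = 78.
From row 4, 370 − (62 + 84 + 78 + 90) gives (4,3) = 56.
Column 3: 60 + 92 + 74 + 56 + ? = 370, so (5,3) = 88.
From column 4, 370 − (82 + 64 + 96 + 78) gives (5,4) = 50.

50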